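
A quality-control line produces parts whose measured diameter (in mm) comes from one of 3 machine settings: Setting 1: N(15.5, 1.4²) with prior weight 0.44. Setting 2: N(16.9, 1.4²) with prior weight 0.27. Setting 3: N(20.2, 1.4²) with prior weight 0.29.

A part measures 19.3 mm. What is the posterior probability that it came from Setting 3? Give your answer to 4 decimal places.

By Bayes' theorem, P(k | x) = π_k f_k(x) / Σ_j π_j f_j(x).
Evaluate each component's likelihood at the observed value:
  L_1 = (1/(1.4·√(2π)))·exp(−(19.3−15.5)²/(2·1.4²)) = 0.284959·exp(-3.68367) = 0.00716115
  L_2 = (1/(1.4·√(2π)))·exp(−(19.3−16.9)²/(2·1.4²)) = 0.284959·exp(-1.46939) = 0.0655594
  L_3 = (1/(1.4·√(2π)))·exp(−(19.3−20.2)²/(2·1.4²)) = 0.284959·exp(-0.20663) = 0.231762
Unnormalised posteriors:
  π_1·L_1 = 0.44 × 0.00716115 = 0.00315091
  π_2·L_2 = 0.27 × 0.0655594 = 0.017701
  π_3·L_3 = 0.29 × 0.231762 = 0.067211
Denominator: 0.00315091 + 0.017701 + 0.067211 = 0.088063
P(Setting 3 | data) = 0.067211 / 0.088063 ≈ 0.7632

0.7632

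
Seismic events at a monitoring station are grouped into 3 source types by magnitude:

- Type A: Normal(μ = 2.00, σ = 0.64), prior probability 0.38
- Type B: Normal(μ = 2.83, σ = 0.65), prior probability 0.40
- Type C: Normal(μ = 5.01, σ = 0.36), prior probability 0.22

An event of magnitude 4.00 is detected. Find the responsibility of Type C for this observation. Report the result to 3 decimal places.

By Bayes' theorem, P(k | x) = π_k f_k(x) / Σ_j π_j f_j(x).
Evaluate each component's likelihood at the observed value:
  L_A = (1/(0.64·√(2π)))·exp(−(4.00−2.00)²/(2·0.64²)) = 0.623347·exp(-4.88281) = 0.00472228
  L_B = (1/(0.65·√(2π)))·exp(−(4.00−2.83)²/(2·0.65²)) = 0.613757·exp(-1.62000) = 0.121462
  L_C = (1/(0.36·√(2π)))·exp(−(4.00−5.01)²/(2·0.36²)) = 1.108173·exp(-3.93557) = 0.0216477
Prior × likelihood for each component:
  π_A·L_A = 0.38 × 0.00472228 = 0.00179447
  π_B·L_B = 0.40 × 0.121462 = 0.0485847
  π_C·L_C = 0.22 × 0.0216477 = 0.00476248
Normaliser: 0.00179447 + 0.0485847 + 0.00476248 = 0.0551417
So the posterior for Type C is 0.00476248 / 0.0551417 ≈ 0.086.

0.086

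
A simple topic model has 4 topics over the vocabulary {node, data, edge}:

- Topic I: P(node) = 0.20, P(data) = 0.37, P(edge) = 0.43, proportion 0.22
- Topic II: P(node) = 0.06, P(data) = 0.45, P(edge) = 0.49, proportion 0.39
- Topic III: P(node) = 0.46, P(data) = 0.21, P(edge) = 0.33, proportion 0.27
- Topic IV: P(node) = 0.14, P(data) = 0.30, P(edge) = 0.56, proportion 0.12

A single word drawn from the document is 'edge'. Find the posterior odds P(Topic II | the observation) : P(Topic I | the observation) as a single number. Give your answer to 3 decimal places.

Posterior odds = (π_i f_i(x)) / (π_j f_j(x)); the normalising sum cancels.
Component likelihoods at x = 'edge':
  f_I = P(edge | comp) = 0.43
  f_II = P(edge | comp) = 0.49
  f_III = P(edge | comp) = 0.33
  f_IV = P(edge | comp) = 0.56
Odds = (0.39/0.22) × (0.49/0.43) = 1.77273 × 1.13953 ≈ 2.020

2.020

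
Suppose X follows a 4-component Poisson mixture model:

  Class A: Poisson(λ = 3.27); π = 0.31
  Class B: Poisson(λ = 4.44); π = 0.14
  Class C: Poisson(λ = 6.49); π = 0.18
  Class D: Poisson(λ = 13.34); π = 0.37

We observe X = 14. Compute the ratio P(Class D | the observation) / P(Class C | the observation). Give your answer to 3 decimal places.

52.332

Since P(k|x) ∝ π_k f_k(x), the posterior odds are π_i f_i(x) / (π_j f_j(x)).
Poisson probabilities:
  f_A = e^(−3.27)·3.27^14/14! = 6.96815e-06
  f_B = e^(−4.44)·4.44^14/14! = 0.000156562
  f_C = e^(−6.49)·6.49^14/14! = 0.00409681
  f_D = e^(−13.34)·13.34^14/14! = 0.1043
Posterior odds = (π_D·f_D) / (π_C·f_C) = (0.37·0.1043) / (0.18·0.00409681) = 0.0385911 / 0.000737426 ≈ 52.332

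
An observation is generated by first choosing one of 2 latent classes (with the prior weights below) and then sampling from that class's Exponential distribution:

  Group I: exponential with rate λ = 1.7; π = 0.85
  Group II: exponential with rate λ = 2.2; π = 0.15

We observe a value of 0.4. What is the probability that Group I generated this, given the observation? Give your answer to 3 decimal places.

Apply Bayes' rule: the posterior for each component is proportional to its prior times its likelihood at x.
Exponential densities:
  f_I = 1.7·e^(−1.7·0.4) = 1.7·e^(−0.6800) = 0.861249
  f_II = 2.2·e^(−2.2·0.4) = 2.2·e^(−0.8800) = 0.912522
Unnormalised posteriors:
  π_I·f_I = 0.85 × 0.861249 = 0.732062
  π_II·f_II = 0.15 × 0.912522 = 0.136878
Evidence: 0.732062 + 0.136878 = 0.86894
P(Group I | x) = 0.732062 / 0.86894 ≈ 0.842

0.842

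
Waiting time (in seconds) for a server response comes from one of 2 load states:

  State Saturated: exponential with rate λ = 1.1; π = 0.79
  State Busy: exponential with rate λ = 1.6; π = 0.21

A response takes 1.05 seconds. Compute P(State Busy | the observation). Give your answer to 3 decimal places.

0.186

By Bayes' theorem, P(k | x) = w_k f_k(x) / Σ_j w_j f_j(x).
Exponential densities:
  L_Saturated = 1.1·e^(−1.1·1.05) = 1.1·e^(−1.1550) = 0.346563
  L_Busy = 1.6·e^(−1.6·1.05) = 1.6·e^(−1.6800) = 0.298198
Multiply by the mixture weights:
  w_Saturated·L_Saturated = 0.79 × 0.346563 = 0.273785
  w_Busy·L_Busy = 0.21 × 0.298198 = 0.0626217
Marginal: 0.273785 + 0.0626217 = 0.336407
Responsibility of State Busy: 0.0626217 / 0.336407 ≈ 0.186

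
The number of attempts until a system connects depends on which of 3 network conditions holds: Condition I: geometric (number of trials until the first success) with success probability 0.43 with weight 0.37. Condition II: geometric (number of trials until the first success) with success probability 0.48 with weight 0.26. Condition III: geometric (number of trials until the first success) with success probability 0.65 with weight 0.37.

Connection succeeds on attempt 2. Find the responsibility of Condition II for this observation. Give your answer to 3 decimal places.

Posterior ∝ prior × likelihood, so P(k | x) ∝ w_k f_k(x); normalise over all components.
Component likelihoods at x = 2:
  p_I = 0.2451
  p_II = 0.2496
  p_III = 0.2275
Unnormalised posteriors:
  w_I·p_I = 0.37 × 0.2451 = 0.090687
  w_II·p_II = 0.26 × 0.2496 = 0.064896
  w_III·p_III = 0.37 × 0.2275 = 0.084175
Sum: 0.090687 + 0.064896 + 0.084175 = 0.239758
P(Condition II | data) = 0.064896 / 0.239758 ≈ 0.271

0.271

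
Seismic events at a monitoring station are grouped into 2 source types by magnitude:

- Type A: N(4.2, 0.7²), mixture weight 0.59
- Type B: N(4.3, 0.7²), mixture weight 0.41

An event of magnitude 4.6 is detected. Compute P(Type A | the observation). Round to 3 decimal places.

0.573

Apply Bayes' rule: the posterior for each component is proportional to its prior times its likelihood at x.
Evaluate each component's likelihood at the observed value:
  f_A = (1/(0.7·√(2π)))·exp(−(4.6−4.2)²/(2·0.7²)) = 0.569918·exp(-0.16327) = 0.484068
  f_B = (1/(0.7·√(2π)))·exp(−(4.6−4.3)²/(2·0.7²)) = 0.569918·exp(-0.09184) = 0.51991
Prior × likelihood for each component:
  w_A·f_A = 0.59 × 0.484068 = 0.2856
  w_B·f_B = 0.41 × 0.51991 = 0.213163
Denominator: 0.2856 + 0.213163 = 0.498763
P(Type A | x) = 0.2856 / 0.498763 ≈ 0.573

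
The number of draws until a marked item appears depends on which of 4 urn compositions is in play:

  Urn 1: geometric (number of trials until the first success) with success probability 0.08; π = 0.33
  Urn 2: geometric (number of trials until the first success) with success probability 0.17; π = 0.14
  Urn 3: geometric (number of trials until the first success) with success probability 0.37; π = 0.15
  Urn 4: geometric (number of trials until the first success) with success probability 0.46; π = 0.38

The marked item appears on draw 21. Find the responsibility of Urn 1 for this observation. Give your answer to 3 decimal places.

0.896

Apply Bayes' rule: the posterior for each component is proportional to its prior times its likelihood at x.
Geometric probabilities:
  p_1 = 0.08·(1−0.08)^20 = 0.08·0.188693 = 0.0150955
  p_2 = 0.17·(1−0.17)^20 = 0.17·0.0240748 = 0.00409271
  p_3 = 0.37·(1−0.37)^20 = 0.37·9.70088e-05 = 3.58932e-05
  p_4 = 0.46·(1−0.46)^20 = 0.46·4.44504e-06 = 2.04472e-06
Weight by the priors:
  π_1·p_1 = 0.33 × 0.0150955 = 0.0049815
  π_2·p_2 = 0.14 × 0.00409271 = 0.000572979
  π_3·p_3 = 0.15 × 3.58932e-05 = 5.38399e-06
  π_4·p_4 = 0.38 × 2.04472e-06 = 7.76992e-07
Denominator: 0.0049815 + 0.000572979 + 5.38399e-06 + 7.76992e-07 = 0.00556064
So the posterior for Urn 1 is 0.0049815 / 0.00556064 ≈ 0.896.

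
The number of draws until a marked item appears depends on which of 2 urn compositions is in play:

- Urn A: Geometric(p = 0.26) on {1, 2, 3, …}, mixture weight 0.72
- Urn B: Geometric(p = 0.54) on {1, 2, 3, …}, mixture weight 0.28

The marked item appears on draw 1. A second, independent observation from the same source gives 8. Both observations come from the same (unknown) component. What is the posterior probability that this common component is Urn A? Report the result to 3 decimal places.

0.943

Apply Bayes' rule: the posterior for each component is proportional to its prior times its likelihood at x.
Since both observations come from the same component, the likelihood for component k is f_k(x₁)·f_k(x₂).
  L_A = [0.26·(1−0.26)^0 = 0.26·1 = 0.26] × [0.0315933] = 0.00821427
  L_B = [0.54·(1−0.54)^0 = 0.54·1 = 0.54] × [0.00235342] = 0.00127084
Unnormalised posteriors:
  P(Z=A)·L_A = 0.72 × 0.00821427 = 0.00591427
  P(Z=B)·L_B = 0.28 × 0.00127084 = 0.000355836
Normaliser: 0.00591427 + 0.000355836 = 0.00627011
Responsibility of Urn A: 0.00591427 / 0.00627011 ≈ 0.943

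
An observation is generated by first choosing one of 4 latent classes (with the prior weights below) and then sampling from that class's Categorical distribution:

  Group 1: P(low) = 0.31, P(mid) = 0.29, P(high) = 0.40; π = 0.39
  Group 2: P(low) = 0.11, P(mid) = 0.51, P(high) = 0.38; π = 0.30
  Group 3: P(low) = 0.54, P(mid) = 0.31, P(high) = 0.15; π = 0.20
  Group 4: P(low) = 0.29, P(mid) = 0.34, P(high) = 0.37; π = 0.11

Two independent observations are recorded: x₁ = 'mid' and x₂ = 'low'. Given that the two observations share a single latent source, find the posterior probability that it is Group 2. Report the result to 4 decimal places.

0.1749

P(component k | x) = w_k·f_k(x) / marginal(x), where marginal(x) = Σ_j w_j·f_j(x).
Since both observations come from the same component, the likelihood for component k is f_k(x₁)·f_k(x₂).
  f_1 = [P(mid | comp) = 0.29] × [0.31] = 0.0899
  f_2 = [P(mid | comp) = 0.51] × [0.11] = 0.0561
  f_3 = [P(mid | comp) = 0.31] × [0.54] = 0.1674
  f_4 = [P(mid | comp) = 0.34] × [0.29] = 0.0986
Prior × likelihood for each component:
  w_1·f_1 = 0.39 × 0.0899 = 0.035061
  w_2·f_2 = 0.30 × 0.0561 = 0.01683
  w_3·f_3 = 0.20 × 0.1674 = 0.03348
  w_4·f_4 = 0.11 × 0.0986 = 0.010846
Normaliser: 0.035061 + 0.01683 + 0.03348 + 0.010846 = 0.096217
So the posterior for Group 2 is 0.01683 / 0.096217 ≈ 0.1749.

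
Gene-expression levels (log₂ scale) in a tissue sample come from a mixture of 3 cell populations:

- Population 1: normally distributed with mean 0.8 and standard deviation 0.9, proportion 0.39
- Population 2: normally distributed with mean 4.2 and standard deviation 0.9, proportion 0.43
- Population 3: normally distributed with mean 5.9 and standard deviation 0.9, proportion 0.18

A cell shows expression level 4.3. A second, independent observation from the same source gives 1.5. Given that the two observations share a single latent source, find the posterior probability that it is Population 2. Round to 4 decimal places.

0.9694

Apply Bayes' rule: the posterior for each component is proportional to its prior times its likelihood at x.
Since both observations come from the same component, the likelihood for component k is f_k(x₁)·f_k(x₂).
  p_1 = [0.000230489] × [0.327572] = 7.55018e-05
  p_2 = [0.440541] × [0.00492428] = 0.00216935
  p_3 = [0.0912799] × [2.86141e-06] = 2.61189e-07
Multiply by the mixture weights:
  P(Z=1)·p_1 = 0.39 × 7.55018e-05 = 2.94457e-05
  P(Z=2)·p_2 = 0.43 × 0.00216935 = 0.000932819
  P(Z=3)·p_3 = 0.18 × 2.61189e-07 = 4.70141e-08
Marginal: 2.94457e-05 + 0.000932819 + 4.70141e-08 = 0.000962312
Responsibility of Population 2: 0.000932819 / 0.000962312 ≈ 0.9694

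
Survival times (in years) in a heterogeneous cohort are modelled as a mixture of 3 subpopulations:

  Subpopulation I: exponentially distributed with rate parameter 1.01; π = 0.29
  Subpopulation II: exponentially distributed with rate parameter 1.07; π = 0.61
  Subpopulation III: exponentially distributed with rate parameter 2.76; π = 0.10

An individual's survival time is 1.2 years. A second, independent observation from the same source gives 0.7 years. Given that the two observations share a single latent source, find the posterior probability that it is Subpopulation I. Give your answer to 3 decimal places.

0.313

P(component k | x) = P(Z=k)·f_k(x) / marginal(x), where marginal(x) = Σ_j P(Z=j)·f_j(x).
Since both observations come from the same component, the likelihood for component k is f_k(x₁)·f_k(x₂).
  f_I = [0.300577] × [0.498053] = 0.149703
  f_II = [0.296312] × [0.505938] = 0.149916
  f_III = [0.100583] × [0.399809] = 0.0402141
Unnormalised posteriors:
  P(Z=I)·f_I = 0.29 × 0.149703 = 0.043414
  P(Z=II)·f_II = 0.61 × 0.149916 = 0.0914485
  P(Z=III)·f_III = 0.10 × 0.0402141 = 0.00402141
Sum: 0.043414 + 0.0914485 + 0.00402141 = 0.138884
Responsibility of Subpopulation I: 0.043414 / 0.138884 ≈ 0.313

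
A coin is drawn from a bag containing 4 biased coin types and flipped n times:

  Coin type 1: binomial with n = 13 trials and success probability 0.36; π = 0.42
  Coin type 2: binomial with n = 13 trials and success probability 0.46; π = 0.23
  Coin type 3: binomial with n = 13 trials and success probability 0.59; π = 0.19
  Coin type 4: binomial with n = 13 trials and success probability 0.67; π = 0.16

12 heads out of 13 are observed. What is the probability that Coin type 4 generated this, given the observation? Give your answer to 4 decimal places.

P(component k | x) = π_k·f_k(x) / marginal(x), where marginal(x) = Σ_j π_j·f_j(x).
Component likelihoods at x = 12 heads out of 13:
  p_1 = 3.94233e-05
  p_2 = 0.000630131
  p_3 = 0.00948312
  p_4 = 0.0351039
Weight by the priors:
  π_1·p_1 = 0.42 × 3.94233e-05 = 1.65578e-05
  π_2·p_2 = 0.23 × 0.000630131 = 0.00014493
  π_3·p_3 = 0.19 × 0.00948312 = 0.00180179
  π_4·p_4 = 0.16 × 0.0351039 = 0.00561662
Evidence: 1.65578e-05 + 0.00014493 + 0.00180179 + 0.00561662 = 0.0075799
So the posterior for Coin type 4 is 0.00561662 / 0.0075799 ≈ 0.7410.

0.7410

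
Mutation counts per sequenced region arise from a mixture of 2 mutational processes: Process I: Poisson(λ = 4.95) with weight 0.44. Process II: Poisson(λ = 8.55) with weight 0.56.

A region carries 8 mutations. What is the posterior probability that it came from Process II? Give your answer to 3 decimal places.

The responsibility of component k is π_k f_k(x) divided by Σ_j π_j f_j(x).
Evaluate each component's likelihood at the observed value:
  p_I = 0.0633233
  p_II = 0.137085
Prior × likelihood for each component:
  π_I·p_I = 0.44 × 0.0633233 = 0.0278622
  π_II·p_II = 0.56 × 0.137085 = 0.0767677
Normaliser: 0.0278622 + 0.0767677 = 0.10463
P(Process II | the observation) = 0.0767677 / 0.10463 ≈ 0.734

0.734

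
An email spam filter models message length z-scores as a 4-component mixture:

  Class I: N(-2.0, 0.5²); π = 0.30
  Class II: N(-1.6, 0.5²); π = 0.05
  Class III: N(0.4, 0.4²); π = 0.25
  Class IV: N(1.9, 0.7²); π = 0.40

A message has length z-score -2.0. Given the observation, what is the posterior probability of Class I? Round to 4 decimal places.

0.8920

By Bayes' theorem, P(k | x) = π_k f_k(x) / Σ_j π_j f_j(x).
Evaluate each component's likelihood at the observed value:
  L_I = (1/(0.5·√(2π)))·exp(−(-2.0−-2.0)²/(2·0.5²)) = 0.797885·exp(-0.00000) = 0.797885
  L_II = (1/(0.5·√(2π)))·exp(−(-2.0−-1.6)²/(2·0.5²)) = 0.797885·exp(-0.32000) = 0.579383
  L_III = (1/(0.4·√(2π)))·exp(−(-2.0−0.4)²/(2·0.4²)) = 0.997356·exp(-18.00000) = 1.51897e-08
  L_IV = (1/(0.7·√(2π)))·exp(−(-2.0−1.9)²/(2·0.7²)) = 0.569918·exp(-15.52041) = 1.03606e-07
Weight by the priors:
  π_I·L_I = 0.30 × 0.797885 = 0.239365
  π_II·L_II = 0.05 × 0.579383 = 0.0289692
  π_III·L_III = 0.25 × 1.51897e-08 = 3.79743e-09
  π_IV·L_IV = 0.40 × 1.03606e-07 = 4.14424e-08
Sum: 0.239365 + 0.0289692 + 3.79743e-09 + 4.14424e-08 = 0.268335
P(Class I | x) = 0.239365 / 0.268335 ≈ 0.8920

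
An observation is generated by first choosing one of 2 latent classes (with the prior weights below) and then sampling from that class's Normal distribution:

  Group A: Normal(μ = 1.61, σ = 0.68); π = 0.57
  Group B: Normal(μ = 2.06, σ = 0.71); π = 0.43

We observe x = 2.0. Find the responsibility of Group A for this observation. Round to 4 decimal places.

The responsibility of component k is π_k f_k(x) divided by Σ_j π_j f_j(x).
Normal densities:
  L_A = 0.497707
  L_B = 0.559888
Unnormalised posteriors:
  π_A·L_A = 0.57 × 0.497707 = 0.283693
  π_B·L_B = 0.43 × 0.559888 = 0.240752
Marginal: 0.283693 + 0.240752 = 0.524445
P(Group A | the observation) = 0.283693 / 0.524445 ≈ 0.5409

0.5409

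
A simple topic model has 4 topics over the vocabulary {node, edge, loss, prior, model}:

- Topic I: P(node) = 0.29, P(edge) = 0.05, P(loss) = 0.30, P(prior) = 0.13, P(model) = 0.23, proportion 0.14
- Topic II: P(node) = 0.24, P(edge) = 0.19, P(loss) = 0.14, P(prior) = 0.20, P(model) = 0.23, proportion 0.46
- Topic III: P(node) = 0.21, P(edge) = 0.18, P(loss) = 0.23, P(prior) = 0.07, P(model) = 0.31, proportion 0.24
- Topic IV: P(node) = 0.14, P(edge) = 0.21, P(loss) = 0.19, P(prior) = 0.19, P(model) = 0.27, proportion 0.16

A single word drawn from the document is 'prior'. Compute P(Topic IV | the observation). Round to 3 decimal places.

Posterior ∝ prior × likelihood, so P(k | x) ∝ π_k f_k(x); normalise over all components.
Categorical probabilities:
  f_I = 0.13
  f_II = 0.2
  f_III = 0.07
  f_IV = 0.19
Prior × likelihood for each component:
  π_I·f_I = 0.14 × 0.13 = 0.0182
  π_II·f_II = 0.46 × 0.2 = 0.092
  π_III·f_III = 0.24 × 0.07 = 0.0168
  π_IV·f_IV = 0.16 × 0.19 = 0.0304
Normaliser: 0.0182 + 0.092 + 0.0168 + 0.0304 = 0.1574
So the posterior for Topic IV is 0.0304 / 0.1574 ≈ 0.193.

0.193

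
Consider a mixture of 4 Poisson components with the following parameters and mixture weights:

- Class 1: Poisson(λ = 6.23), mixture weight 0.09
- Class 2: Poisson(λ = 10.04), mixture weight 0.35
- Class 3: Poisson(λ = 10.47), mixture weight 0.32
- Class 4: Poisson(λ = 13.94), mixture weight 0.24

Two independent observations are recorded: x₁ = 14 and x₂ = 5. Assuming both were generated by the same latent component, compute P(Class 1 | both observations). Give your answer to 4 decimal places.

0.0293

The responsibility of component k is π_k f_k(x) divided by Σ_j π_j f_j(x).
Since both observations come from the same component, the likelihood for component k is f_k(x₁)·f_k(x₂).
  L_1 = [0.00299757] × [0.15403] = 0.000461715
  L_2 = [0.0529111] × [0.0370826] = 0.00196208
  L_3 = [0.061913] × [0.0297501] = 0.00184192
  L_4 = [0.105975] × [0.00387318] = 0.000410462
Multiply by the mixture weights:
  π_1·L_1 = 0.09 × 0.000461715 = 4.15544e-05
  π_2·L_2 = 0.35 × 0.00196208 = 0.00068673
  π_3·L_3 = 0.32 × 0.00184192 = 0.000589415
  π_4·L_4 = 0.24 × 0.000410462 = 9.85109e-05
Marginal: 4.15544e-05 + 0.00068673 + 0.000589415 + 9.85109e-05 = 0.00141621
So the posterior for Class 1 is 4.15544e-05 / 0.00141621 ≈ 0.0293.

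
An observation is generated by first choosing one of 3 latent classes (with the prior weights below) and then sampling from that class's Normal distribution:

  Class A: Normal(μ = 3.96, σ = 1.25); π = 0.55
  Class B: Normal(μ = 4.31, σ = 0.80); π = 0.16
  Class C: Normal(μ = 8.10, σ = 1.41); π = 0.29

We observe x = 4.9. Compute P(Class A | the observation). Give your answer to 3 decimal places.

The responsibility of component k is π_k f_k(x) divided by Σ_j π_j f_j(x).
Component likelihoods at x = 4.9:
  f_A = (1/(1.25·√(2π)))·exp(−(4.9−3.96)²/(2·1.25²)) = 0.319154·exp(-0.28275) = 0.240548
  f_B = (1/(0.80·√(2π)))·exp(−(4.9−4.31)²/(2·0.80²)) = 0.498678·exp(-0.27195) = 0.379938
  f_C = (1/(1.41·√(2π)))·exp(−(4.9−8.10)²/(2·1.41²)) = 0.282938·exp(-2.57532) = 0.0215398
Unnormalised posteriors:
  π_A·f_A = 0.55 × 0.240548 = 0.132302
  π_B·f_B = 0.16 × 0.379938 = 0.06079
  π_C·f_C = 0.29 × 0.0215398 = 0.00624655
Marginal: 0.132302 + 0.06079 + 0.00624655 = 0.199338
So the posterior for Class A is 0.132302 / 0.199338 ≈ 0.664.

0.664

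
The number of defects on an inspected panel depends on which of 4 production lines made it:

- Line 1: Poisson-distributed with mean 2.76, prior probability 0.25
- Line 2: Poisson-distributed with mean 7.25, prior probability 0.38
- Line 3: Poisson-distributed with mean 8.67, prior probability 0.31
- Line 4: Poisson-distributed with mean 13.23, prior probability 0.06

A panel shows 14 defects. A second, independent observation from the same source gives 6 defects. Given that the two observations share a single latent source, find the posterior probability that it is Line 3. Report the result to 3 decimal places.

By Bayes' theorem, P(k | x) = π_k f_k(x) / Σ_j π_j f_j(x).
Since both observations come from the same component, the likelihood for component k is f_k(x₁)·f_k(x₂).
  L_1 = [1.0806e-06] × [0.038857] = 4.1989e-08
  L_2 = [0.00903002] × [0.143239] = 0.00129345
  L_3 = [0.0267009] × [0.101263] = 0.0027038
  L_4 = [0.103684] × [0.0133755] = 0.00138683
Multiply by the mixture weights:
  π_1·L_1 = 0.25 × 4.1989e-08 = 1.04972e-08
  π_2·L_2 = 0.38 × 0.00129345 = 0.000491511
  π_3·L_3 = 0.31 × 0.0027038 = 0.000838178
  π_4·L_4 = 0.06 × 0.00138683 = 8.321e-05
Marginal: 1.04972e-08 + 0.000491511 + 0.000838178 + 8.321e-05 = 0.00141291
P(Line 3 | x) = 0.000838178 / 0.00141291 ≈ 0.593

0.593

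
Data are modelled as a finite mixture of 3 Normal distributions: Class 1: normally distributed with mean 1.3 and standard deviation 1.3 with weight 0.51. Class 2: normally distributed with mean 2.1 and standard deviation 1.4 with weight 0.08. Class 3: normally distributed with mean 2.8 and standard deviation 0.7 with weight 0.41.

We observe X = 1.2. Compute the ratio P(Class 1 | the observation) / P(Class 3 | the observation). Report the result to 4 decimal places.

9.1021

Posterior odds = (π_i f_i(x)) / (π_j f_j(x)); the normalising sum cancels.
Evaluate each component's likelihood at the observed value:
  f_1 = 0.305972
  f_2 = 0.231762
  f_3 = 0.0418147
0.156046 / 0.017144 ≈ 9.1021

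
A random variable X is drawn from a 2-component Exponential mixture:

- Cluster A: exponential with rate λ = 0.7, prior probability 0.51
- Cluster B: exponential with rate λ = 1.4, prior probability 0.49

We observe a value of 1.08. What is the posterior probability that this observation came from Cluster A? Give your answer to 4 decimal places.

0.5257

Posterior ∝ prior × likelihood, so P(k | x) ∝ π_k f_k(x); normalise over all components.
Component likelihoods at x = 1.08:
  p_A = 0.328679
  p_B = 0.308656
Weight by the priors:
  π_A·p_A = 0.51 × 0.328679 = 0.167626
  π_B·p_B = 0.49 × 0.308656 = 0.151241
Sum: 0.167626 + 0.151241 = 0.318868
P(Cluster A | x) = 0.167626 / 0.318868 ≈ 0.5257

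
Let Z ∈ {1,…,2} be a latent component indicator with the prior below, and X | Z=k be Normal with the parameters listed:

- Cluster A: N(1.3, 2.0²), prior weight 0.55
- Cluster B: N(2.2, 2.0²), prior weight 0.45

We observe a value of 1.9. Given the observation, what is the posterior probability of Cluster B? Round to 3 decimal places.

0.458

P(component k | x) = π_k·f_k(x) / marginal(x), where marginal(x) = Σ_j π_j·f_j(x).
Evaluate each component's likelihood at the observed value:
  L_A = (1/(2.0·√(2π)))·exp(−(1.9−1.3)²/(2·2.0²)) = 0.199471·exp(-0.04500) = 0.190694
  L_B = (1/(2.0·√(2π)))·exp(−(1.9−2.2)²/(2·2.0²)) = 0.199471·exp(-0.01125) = 0.19724
Unnormalised posteriors:
  π_A·L_A = 0.55 × 0.190694 = 0.104882
  π_B·L_B = 0.45 × 0.19724 = 0.0887578
Evidence: 0.104882 + 0.0887578 = 0.193639
So the posterior for Cluster B is 0.0887578 / 0.193639 ≈ 0.458.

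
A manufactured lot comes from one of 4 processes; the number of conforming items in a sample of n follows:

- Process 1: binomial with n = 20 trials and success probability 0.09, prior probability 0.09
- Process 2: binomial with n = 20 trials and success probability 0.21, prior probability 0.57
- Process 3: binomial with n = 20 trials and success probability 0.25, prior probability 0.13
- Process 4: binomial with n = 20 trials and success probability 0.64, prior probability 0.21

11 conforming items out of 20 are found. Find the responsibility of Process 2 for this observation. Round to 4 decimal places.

P(component k | x) = π_k·f_k(x) / marginal(x), where marginal(x) = Σ_j π_j·f_j(x).
Component likelihoods at x = 11 conforming items out of 20:
  p_1 = C(20,11)·0.09^11·0.91^9 = 167960·3.13811e-12·0.42793 = 2.25552e-07
  p_2 = C(20,11)·0.21^11·0.79^9 = 167960·3.50278e-08·0.119852 = 0.000705118
  p_3 = C(20,11)·0.25^11·0.75^9 = 167960·2.38419e-07·0.0750847 = 0.00300675
  p_4 = C(20,11)·0.64^11·0.36^9 = 167960·0.0073787·0.00010156 = 0.125866
Prior × likelihood for each component:
  π_1·p_1 = 0.09 × 2.25552e-07 = 2.02996e-08
  π_2·p_2 = 0.57 × 0.000705118 = 0.000401917
  π_3·p_3 = 0.13 × 0.00300675 = 0.000390878
  π_4·p_4 = 0.21 × 0.125866 = 0.0264318
Normaliser: 2.02996e-08 + 0.000401917 + 0.000390878 + 0.0264318 = 0.0272247
P(Process 2 | data) = 0.000401917 / 0.0272247 ≈ 0.0148

0.0148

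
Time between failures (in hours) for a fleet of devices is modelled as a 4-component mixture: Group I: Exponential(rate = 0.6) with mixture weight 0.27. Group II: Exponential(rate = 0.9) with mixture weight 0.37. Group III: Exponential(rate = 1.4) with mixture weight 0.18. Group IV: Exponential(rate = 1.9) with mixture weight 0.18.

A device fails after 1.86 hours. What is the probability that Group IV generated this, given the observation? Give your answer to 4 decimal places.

0.0693

P(component k | x) = π_k·f_k(x) / marginal(x), where marginal(x) = Σ_j π_j·f_j(x).
Exponential densities:
  p_I = 0.6·e^(−0.6·1.86) = 0.6·e^(−1.1160) = 0.196553
  p_II = 0.9·e^(−0.9·1.86) = 0.9·e^(−1.6740) = 0.168746
  p_III = 1.4·e^(−1.4·1.86) = 1.4·e^(−2.6040) = 0.103568
  p_IV = 1.9·e^(−1.9·1.86) = 1.9·e^(−3.5340) = 0.0554571
Multiply by the mixture weights:
  π_I·p_I = 0.27 × 0.196553 = 0.0530692
  π_II·p_II = 0.37 × 0.168746 = 0.062436
  π_III·p_III = 0.18 × 0.103568 = 0.0186422
  π_IV·p_IV = 0.18 × 0.0554571 = 0.00998227
Normaliser: 0.0530692 + 0.062436 + 0.0186422 + 0.00998227 = 0.14413
Responsibility of Group IV: 0.00998227 / 0.14413 ≈ 0.0693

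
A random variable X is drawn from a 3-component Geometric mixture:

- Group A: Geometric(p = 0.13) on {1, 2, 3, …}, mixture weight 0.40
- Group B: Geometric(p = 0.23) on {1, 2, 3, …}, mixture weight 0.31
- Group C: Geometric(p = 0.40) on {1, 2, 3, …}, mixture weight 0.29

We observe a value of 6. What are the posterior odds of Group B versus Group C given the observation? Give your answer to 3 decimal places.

The posterior odds equal the prior odds times the likelihood ratio: (π_i/π_j)·(f_i(x)/f_j(x)).
Component likelihoods at x = 6:
  p_A = 0.13·(1−0.13)^5 = 0.13·0.498421 = 0.0647947
  p_B = 0.23·(1−0.23)^5 = 0.23·0.270678 = 0.062256
  p_C = 0.40·(1−0.40)^5 = 0.40·0.07776 = 0.031104
Odds = (0.31/0.29) × (0.062256/0.031104) = 1.06897 × 2.00154 ≈ 2.140

2.140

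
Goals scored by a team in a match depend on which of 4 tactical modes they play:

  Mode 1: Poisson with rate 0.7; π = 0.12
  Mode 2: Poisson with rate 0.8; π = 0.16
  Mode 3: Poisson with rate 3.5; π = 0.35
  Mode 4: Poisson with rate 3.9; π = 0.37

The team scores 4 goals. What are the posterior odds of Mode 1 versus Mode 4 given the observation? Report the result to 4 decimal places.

0.0083

Only the two components matter; the odds are (w_i f_i(x)) / (w_j f_j(x)).
Component likelihoods at x = 4 goals:
  L_1 = e^(−0.7)·0.7^4/4! = 0.00496792
  L_2 = e^(−0.8)·0.8^4/4! = 0.00766855
  L_3 = e^(−3.5)·3.5^4/4! = 0.188812
  L_4 = e^(−3.9)·3.9^4/4! = 0.195119
0.000596151 / 0.0721939 ≈ 0.0083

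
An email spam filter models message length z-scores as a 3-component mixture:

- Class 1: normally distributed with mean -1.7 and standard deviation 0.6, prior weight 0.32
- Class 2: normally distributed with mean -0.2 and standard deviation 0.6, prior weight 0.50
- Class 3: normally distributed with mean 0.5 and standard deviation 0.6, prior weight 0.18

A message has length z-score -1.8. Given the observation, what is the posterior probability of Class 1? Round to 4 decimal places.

0.9564

The responsibility of component k is π_k f_k(x) divided by Σ_j π_j f_j(x).
Normal densities:
  f_1 = (1/(0.6·√(2π)))·exp(−(-1.8−-1.7)²/(2·0.6²)) = 0.664904·exp(-0.01389) = 0.655733
  f_2 = (1/(0.6·√(2π)))·exp(−(-1.8−-0.2)²/(2·0.6²)) = 0.664904·exp(-3.55556) = 0.0189933
  f_3 = (1/(0.6·√(2π)))·exp(−(-1.8−0.5)²/(2·0.6²)) = 0.664904·exp(-7.34722) = 0.000428451
Multiply by the mixture weights:
  π_1·f_1 = 0.32 × 0.655733 = 0.209835
  π_2·f_2 = 0.50 × 0.0189933 = 0.00949666
  π_3·f_3 = 0.18 × 0.000428451 = 7.71211e-05
Evidence: 0.209835 + 0.00949666 + 7.71211e-05 = 0.219408
P(Class 1 | data) = 0.209835 / 0.219408 ≈ 0.9564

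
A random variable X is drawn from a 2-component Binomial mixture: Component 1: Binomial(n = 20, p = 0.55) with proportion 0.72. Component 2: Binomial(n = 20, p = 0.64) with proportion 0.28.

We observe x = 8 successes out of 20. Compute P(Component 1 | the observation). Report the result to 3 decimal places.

0.918

P(component k | x) = π_k·f_k(x) / marginal(x), where marginal(x) = Σ_j π_j·f_j(x).
Evaluate each component's likelihood at the observed value:
  f_1 = 0.0727309
  f_2 = 0.0168011
Weight by the priors:
  π_1·f_1 = 0.72 × 0.0727309 = 0.0523662
  π_2·f_2 = 0.28 × 0.0168011 = 0.0047043
Normaliser: 0.0523662 + 0.0047043 = 0.0570705
So the posterior for Component 1 is 0.0523662 / 0.0570705 ≈ 0.918.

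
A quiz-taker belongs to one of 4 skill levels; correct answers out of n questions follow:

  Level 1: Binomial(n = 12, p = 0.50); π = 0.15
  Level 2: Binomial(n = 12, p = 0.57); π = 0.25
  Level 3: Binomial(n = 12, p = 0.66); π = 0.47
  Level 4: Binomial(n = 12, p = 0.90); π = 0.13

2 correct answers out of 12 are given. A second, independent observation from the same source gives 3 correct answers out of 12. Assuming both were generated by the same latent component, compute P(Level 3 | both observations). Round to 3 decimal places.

0.007

Posterior ∝ prior × likelihood, so P(k | x) ∝ π_k f_k(x); normalise over all components.
Since both observations come from the same component, the likelihood for component k is f_k(x₁)·f_k(x₂).
  L_1 = [C(12,2)·0.50^2·0.50^10 = 66·0.25·0.000976562 = 0.0161133] × [0.0537109] = 0.000865459
  L_2 = [C(12,2)·0.57^2·0.43^10 = 66·0.3249·0.000216115 = 0.00463424] × [0.0204769] = 9.48946e-05
  L_3 = [C(12,2)·0.66^2·0.34^10 = 66·0.4356·2.06438e-05 = 0.0005935] × [0.0038403] = 2.27922e-06
  L_4 = [C(12,2)·0.90^2·0.10^10 = 66·0.81·1e-10 = 5.346e-09] × [1.6038e-07] = 8.57391e-16
Unnormalised posteriors:
  π_1·L_1 = 0.15 × 0.000865459 = 0.000129819
  π_2·L_2 = 0.25 × 9.48946e-05 = 2.37237e-05
  π_3·L_3 = 0.47 × 2.27922e-06 = 1.07123e-06
  π_4·L_4 = 0.13 × 8.57391e-16 = 1.11461e-16
Sum: 0.000129819 + 2.37237e-05 + 1.07123e-06 + 1.11461e-16 = 0.000154614
So the posterior for Level 3 is 1.07123e-06 / 0.000154614 ≈ 0.007.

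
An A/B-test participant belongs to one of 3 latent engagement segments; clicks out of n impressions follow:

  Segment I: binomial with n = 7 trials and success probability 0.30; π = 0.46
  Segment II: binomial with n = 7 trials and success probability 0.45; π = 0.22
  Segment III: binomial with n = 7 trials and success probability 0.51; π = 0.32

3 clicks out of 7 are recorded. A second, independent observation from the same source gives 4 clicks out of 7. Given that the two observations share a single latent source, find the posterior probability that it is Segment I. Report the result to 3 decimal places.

0.206

Apply Bayes' rule: the posterior for each component is proportional to its prior times its likelihood at x.
Since both observations come from the same component, the likelihood for component k is f_k(x₁)·f_k(x₂).
  p_I = [C(7,3)·0.30^3·0.70^4 = 35·0.027·0.2401 = 0.226894] × [0.0972405] = 0.0220633
  p_II = [C(7,3)·0.45^3·0.55^4 = 35·0.091125·0.0915063 = 0.291848] × [0.238785] = 0.0696887
  p_III = [C(7,3)·0.51^3·0.49^4 = 35·0.132651·0.057648 = 0.267647] × [0.278572] = 0.074559
Unnormalised posteriors:
  π_I·p_I = 0.46 × 0.0220633 = 0.0101491
  π_II·p_II = 0.22 × 0.0696887 = 0.0153315
  π_III·p_III = 0.32 × 0.074559 = 0.0238589
Denominator: 0.0101491 + 0.0153315 + 0.0238589 = 0.0493395
P(Segment I | x₁, x₂) = 0.0101491 / 0.0493395 ≈ 0.206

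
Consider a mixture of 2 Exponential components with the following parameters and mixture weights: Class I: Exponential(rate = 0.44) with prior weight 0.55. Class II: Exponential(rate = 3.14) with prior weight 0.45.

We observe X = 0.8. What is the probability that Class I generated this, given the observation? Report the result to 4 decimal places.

0.5976

Posterior ∝ prior × likelihood, so P(k | x) ∝ π_k f_k(x); normalise over all components.
Evaluate each component's likelihood at the observed value:
  L_I = 0.44·e^(−0.44·0.8) = 0.44·e^(−0.3520) = 0.309443
  L_II = 3.14·e^(−3.14·0.8) = 3.14·e^(−2.5120) = 0.254672
Unnormalised posteriors:
  π_I·L_I = 0.55 × 0.309443 = 0.170194
  π_II·L_II = 0.45 × 0.254672 = 0.114603
Evidence: 0.170194 + 0.114603 = 0.284796
Responsibility of Class I: 0.170194 / 0.284796 ≈ 0.5976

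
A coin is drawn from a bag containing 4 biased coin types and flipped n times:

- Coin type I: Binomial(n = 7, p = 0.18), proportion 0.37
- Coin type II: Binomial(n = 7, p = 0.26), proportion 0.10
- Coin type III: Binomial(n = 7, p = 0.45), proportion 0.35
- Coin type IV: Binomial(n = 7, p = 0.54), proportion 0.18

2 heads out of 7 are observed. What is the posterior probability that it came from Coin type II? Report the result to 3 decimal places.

P(component k | x) = π_k·f_k(x) / marginal(x), where marginal(x) = Σ_j π_j·f_j(x).
Binomial probabilities:
  p_I = 0.252251
  p_II = 0.31501
  p_III = 0.214022
  p_IV = 0.126123
Prior × likelihood for each component:
  π_I·p_I = 0.37 × 0.252251 = 0.093333
  π_II·p_II = 0.10 × 0.31501 = 0.031501
  π_III·p_III = 0.35 × 0.214022 = 0.0749076
  π_IV·p_IV = 0.18 × 0.126123 = 0.0227022
Sum: 0.093333 + 0.031501 + 0.0749076 + 0.0227022 = 0.222444
Responsibility of Coin type II: 0.031501 / 0.222444 ≈ 0.142

0.142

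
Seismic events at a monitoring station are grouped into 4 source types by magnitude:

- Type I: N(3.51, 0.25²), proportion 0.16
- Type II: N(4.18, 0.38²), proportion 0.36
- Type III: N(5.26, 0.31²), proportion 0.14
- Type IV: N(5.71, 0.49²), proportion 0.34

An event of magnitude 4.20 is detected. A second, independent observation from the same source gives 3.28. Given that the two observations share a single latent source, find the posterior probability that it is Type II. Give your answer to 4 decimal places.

Apply Bayes' rule: the posterior for each component is proportional to its prior times its likelihood at x.
Since both observations come from the same component, the likelihood for component k is f_k(x₁)·f_k(x₂).
  f_I = [(1/(0.25·√(2π)))·exp(−(4.20−3.51)²/(2·0.25²)) = 1.595769·exp(-3.80880) = 0.0353858] × [1.04515] = 0.0369833
  f_II = [(1/(0.38·√(2π)))·exp(−(4.20−4.18)²/(2·0.38²)) = 1.049848·exp(-0.00139) = 1.0484] × [0.0635414] = 0.0666165
  f_III = [(1/(0.31·√(2π)))·exp(−(4.20−5.26)²/(2·0.31²)) = 1.286911·exp(-5.84599) = 0.00372105] × [1.78248e-09] = 6.63271e-12
  f_IV = [(1/(0.49·√(2π)))·exp(−(4.20−5.71)²/(2·0.49²)) = 0.814168·exp(-4.74823) = 0.00705641] × [3.71794e-06] = 2.62353e-08
Unnormalised posteriors:
  w_I·f_I = 0.16 × 0.0369833 = 0.00591733
  w_II·f_II = 0.36 × 0.0666165 = 0.0239819
  w_III·f_III = 0.14 × 6.63271e-12 = 9.2858e-13
  w_IV·f_IV = 0.34 × 2.62353e-08 = 8.92001e-09
Denominator: 0.00591733 + 0.0239819 + 9.2858e-13 + 8.92001e-09 = 0.0298993
So the posterior for Type II is 0.0239819 / 0.0298993 ≈ 0.8021.

0.8021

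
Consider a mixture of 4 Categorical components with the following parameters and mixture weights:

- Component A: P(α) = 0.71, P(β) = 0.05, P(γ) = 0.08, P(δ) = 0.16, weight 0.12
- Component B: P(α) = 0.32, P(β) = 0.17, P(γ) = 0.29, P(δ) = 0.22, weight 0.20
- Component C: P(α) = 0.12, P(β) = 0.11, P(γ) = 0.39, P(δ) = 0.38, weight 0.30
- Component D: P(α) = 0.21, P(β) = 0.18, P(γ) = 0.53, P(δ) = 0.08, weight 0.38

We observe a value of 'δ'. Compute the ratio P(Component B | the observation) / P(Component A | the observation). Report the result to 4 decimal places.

The posterior odds equal the prior odds times the likelihood ratio: (π_i/π_j)·(f_i(x)/f_j(x)).
Categorical probabilities:
  f_A = 0.16
  f_B = 0.22
  f_C = 0.38
  f_D = 0.08
0.044 / 0.0192 ≈ 2.2917

2.2917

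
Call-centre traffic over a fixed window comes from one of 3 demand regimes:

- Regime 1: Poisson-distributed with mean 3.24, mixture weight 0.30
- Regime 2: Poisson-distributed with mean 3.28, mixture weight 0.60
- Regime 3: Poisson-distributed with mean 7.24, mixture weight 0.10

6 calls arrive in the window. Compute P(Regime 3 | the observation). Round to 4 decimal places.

Apply Bayes' rule: the posterior for each component is proportional to its prior times its likelihood at x.
Component likelihoods at x = 6 calls:
  L_1 = e^(−3.24)·3.24^6/6! = 0.062925
  L_2 = e^(−3.28)·3.28^6/6! = 0.0650766
  L_3 = e^(−7.24)·7.24^6/6! = 0.143485
Weight by the priors:
  π_1·L_1 = 0.30 × 0.062925 = 0.0188775
  π_2·L_2 = 0.60 × 0.0650766 = 0.0390459
  π_3·L_3 = 0.10 × 0.143485 = 0.0143485
Denominator: 0.0188775 + 0.0390459 + 0.0143485 = 0.072272
P(Regime 3 | the observation) ≈ 0.1985

0.1985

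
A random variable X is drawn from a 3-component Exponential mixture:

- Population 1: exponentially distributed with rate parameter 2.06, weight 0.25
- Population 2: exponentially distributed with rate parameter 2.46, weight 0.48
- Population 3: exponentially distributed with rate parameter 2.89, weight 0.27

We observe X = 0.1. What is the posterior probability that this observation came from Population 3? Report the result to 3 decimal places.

0.303

Apply Bayes' rule: the posterior for each component is proportional to its prior times its likelihood at x.
Evaluate each component's likelihood at the observed value:
  f_1 = 1.6765
  f_2 = 1.92353
  f_3 = 2.16465
Prior × likelihood for each component:
  π_1·f_1 = 0.25 × 1.6765 = 0.419124
  π_2·f_2 = 0.48 × 1.92353 = 0.923294
  π_3·f_3 = 0.27 × 2.16465 = 0.584454
Evidence: 0.419124 + 0.923294 + 0.584454 = 1.92687
Responsibility of Population 3: 0.584454 / 1.92687 ≈ 0.303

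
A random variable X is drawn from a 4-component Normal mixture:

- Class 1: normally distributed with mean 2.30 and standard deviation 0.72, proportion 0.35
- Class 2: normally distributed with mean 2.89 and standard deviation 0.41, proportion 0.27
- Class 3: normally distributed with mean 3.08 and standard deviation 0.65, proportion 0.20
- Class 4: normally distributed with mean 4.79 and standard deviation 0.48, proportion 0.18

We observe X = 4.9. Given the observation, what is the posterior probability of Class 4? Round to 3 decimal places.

0.982

Apply Bayes' rule: the posterior for each component is proportional to its prior times its likelihood at x.
Evaluate each component's likelihood at the observed value:
  L_1 = (1/(0.72·√(2π)))·exp(−(4.9−2.30)²/(2·0.72²)) = 0.554087·exp(-6.52006) = 0.00081649
  L_2 = (1/(0.41·√(2π)))·exp(−(4.9−2.89)²/(2·0.41²)) = 0.973030·exp(-12.01695) = 5.878e-06
  L_3 = (1/(0.65·√(2π)))·exp(−(4.9−3.08)²/(2·0.65²)) = 0.613757·exp(-3.92000) = 0.0121776
  L_4 = (1/(0.48·√(2π)))·exp(−(4.9−4.79)²/(2·0.48²)) = 0.831130·exp(-0.02626) = 0.809589
Prior × likelihood for each component:
  π_1·L_1 = 0.35 × 0.00081649 = 0.000285771
  π_2·L_2 = 0.27 × 5.878e-06 = 1.58706e-06
  π_3·L_3 = 0.20 × 0.0121776 = 0.00243552
  π_4·L_4 = 0.18 × 0.809589 = 0.145726
Denominator: 0.000285771 + 1.58706e-06 + 0.00243552 + 0.145726 = 0.148449
Responsibility of Class 4: 0.145726 / 0.148449 ≈ 0.982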